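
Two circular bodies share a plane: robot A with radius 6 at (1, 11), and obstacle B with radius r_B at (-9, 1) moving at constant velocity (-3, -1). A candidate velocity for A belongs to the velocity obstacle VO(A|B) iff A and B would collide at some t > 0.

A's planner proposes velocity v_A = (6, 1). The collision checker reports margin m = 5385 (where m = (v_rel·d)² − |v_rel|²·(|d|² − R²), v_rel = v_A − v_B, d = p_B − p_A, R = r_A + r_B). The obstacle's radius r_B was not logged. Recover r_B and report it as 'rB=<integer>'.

m = 5385
d = (-10, -10);  v_rel = (9, 2),  |v_rel|² = 85
v_rel×d = (9)·(-10) − (2)·(-10) = -70
since m = R²·85 − (-70)²:  R² = (4900 + 5385) / 85 = 121
R = √121 = 11  ⇒  r_B = 11 − 6 = 5

rB=5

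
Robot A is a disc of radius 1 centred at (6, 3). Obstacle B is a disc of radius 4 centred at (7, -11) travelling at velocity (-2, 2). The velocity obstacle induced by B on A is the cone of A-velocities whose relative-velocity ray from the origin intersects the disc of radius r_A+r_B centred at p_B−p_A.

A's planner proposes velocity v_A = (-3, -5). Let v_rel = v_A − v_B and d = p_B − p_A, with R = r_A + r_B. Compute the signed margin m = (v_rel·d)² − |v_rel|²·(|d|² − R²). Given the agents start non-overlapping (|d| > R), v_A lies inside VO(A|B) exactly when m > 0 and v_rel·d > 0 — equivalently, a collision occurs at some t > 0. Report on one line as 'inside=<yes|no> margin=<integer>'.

d = (1, -14),  |d|² = 197;  R = 1+4 = 5,  c = 197−5² = 172
v_rel = (-1, -7),  |v_rel|² = 50;  v_rel·d = (-1)·(1) + (-7)·(-14) = 97
50·t² − 194·t + 172 = 0  ⇒  m = 97² − 50·172 = 809
m = 809 > 0,  v_rel·d = 97 > 0  ⇒  inside

inside=yes margin=809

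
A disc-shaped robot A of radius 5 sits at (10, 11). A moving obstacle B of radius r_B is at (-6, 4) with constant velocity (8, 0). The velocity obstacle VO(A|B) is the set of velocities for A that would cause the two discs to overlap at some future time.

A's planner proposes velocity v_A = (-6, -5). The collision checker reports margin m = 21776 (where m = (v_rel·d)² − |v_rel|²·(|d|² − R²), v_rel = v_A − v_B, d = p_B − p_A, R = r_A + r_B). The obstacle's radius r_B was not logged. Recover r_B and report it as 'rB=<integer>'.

m = 21776
d = (-16, -7);  v_rel = (-14, -5),  |v_rel|² = 221
v_rel×d = (-14)·(-7) − (-5)·(-16) = 18
since m = R²·221 − 18²:  R² = (324 + 21776) / 221 = 100
R = √100 = 10  ⇒  r_B = 10 − 5 = 5

rB=5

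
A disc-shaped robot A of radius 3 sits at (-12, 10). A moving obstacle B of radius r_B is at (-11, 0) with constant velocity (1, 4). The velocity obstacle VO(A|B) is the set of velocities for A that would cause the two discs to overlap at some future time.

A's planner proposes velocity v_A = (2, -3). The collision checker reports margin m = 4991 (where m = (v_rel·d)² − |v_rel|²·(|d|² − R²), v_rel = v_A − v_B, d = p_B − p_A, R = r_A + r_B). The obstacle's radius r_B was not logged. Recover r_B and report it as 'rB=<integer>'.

m = 4991
d = (1, -10);  v_rel = (1, -7),  |v_rel|² = 50
v_rel×d = (1)·(-10) − (-7)·(1) = -3
since m = R²·50 − (-3)²:  R² = (9 + 4991) / 50 = 100
R = √100 = 10  ⇒  r_B = 10 − 3 = 7

rB=7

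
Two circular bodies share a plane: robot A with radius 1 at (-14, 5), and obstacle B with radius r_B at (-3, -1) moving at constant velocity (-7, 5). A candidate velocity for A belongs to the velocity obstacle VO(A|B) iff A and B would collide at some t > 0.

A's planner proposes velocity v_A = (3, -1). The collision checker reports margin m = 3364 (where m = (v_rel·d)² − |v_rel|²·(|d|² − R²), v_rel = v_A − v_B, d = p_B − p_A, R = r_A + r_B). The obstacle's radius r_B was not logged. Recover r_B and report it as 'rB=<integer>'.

m = 3364
d = (11, -6);  v_rel = (10, -6),  |v_rel|² = 136
v_rel×d = (10)·(-6) − (-6)·(11) = 6
since m = R²·136 − 6²:  R² = (36 + 3364) / 136 = 25
R = √25 = 5  ⇒  r_B = 5 − 1 = 4

rB=4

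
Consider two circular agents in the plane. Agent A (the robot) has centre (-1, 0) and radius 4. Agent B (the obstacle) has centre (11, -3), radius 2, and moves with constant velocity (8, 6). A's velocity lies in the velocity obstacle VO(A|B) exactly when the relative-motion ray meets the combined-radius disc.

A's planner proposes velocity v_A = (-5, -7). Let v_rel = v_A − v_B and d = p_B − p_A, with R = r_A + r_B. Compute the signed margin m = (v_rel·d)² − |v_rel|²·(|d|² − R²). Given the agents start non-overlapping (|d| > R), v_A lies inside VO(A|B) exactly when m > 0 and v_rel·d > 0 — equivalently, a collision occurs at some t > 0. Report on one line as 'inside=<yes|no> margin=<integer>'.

d = (12, -3),  |d|² = 153;  R = 4+2 = 6,  c = 153−6² = 117
v_rel = (-13, -13),  |v_rel|² = 338;  v_rel·d = (-13)·(12) + (-13)·(-3) = -117
338·t² + 234·t + 117 = 0  ⇒  m = (-117)² − 338·117 = -25857
m = -25857 < 0,  v_rel·d = -117 < 0  ⇒  outside

inside=no margin=-25857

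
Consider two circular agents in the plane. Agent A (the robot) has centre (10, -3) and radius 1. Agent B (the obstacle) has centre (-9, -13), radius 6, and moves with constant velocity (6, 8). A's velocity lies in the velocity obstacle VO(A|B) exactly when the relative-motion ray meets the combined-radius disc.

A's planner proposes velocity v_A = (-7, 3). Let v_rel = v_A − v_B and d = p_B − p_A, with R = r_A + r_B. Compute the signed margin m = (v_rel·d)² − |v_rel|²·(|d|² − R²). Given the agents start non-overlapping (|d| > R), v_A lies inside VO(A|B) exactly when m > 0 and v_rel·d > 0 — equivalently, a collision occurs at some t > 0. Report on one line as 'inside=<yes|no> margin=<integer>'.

d = (-19, -10),  |d|² = 461;  R = 1+6 = 7,  c = 461−7² = 412
v_rel = (-13, -5),  |v_rel|² = 194;  v_rel·d = (-13)·(-19) + (-5)·(-10) = 297
194·t² − 594·t + 412 = 0  ⇒  m = 297² − 194·412 = 8281
m = 8281 > 0,  v_rel·d = 297 > 0  ⇒  inside

inside=yes margin=8281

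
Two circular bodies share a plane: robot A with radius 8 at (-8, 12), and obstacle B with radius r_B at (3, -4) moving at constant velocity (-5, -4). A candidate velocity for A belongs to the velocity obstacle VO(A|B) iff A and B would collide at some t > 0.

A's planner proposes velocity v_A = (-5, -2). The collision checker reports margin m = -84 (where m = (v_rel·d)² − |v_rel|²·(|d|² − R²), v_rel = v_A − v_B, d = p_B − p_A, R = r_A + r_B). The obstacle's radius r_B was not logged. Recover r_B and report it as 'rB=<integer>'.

m = -84
d = (11, -16);  v_rel = (0, 2),  |v_rel|² = 4
v_rel×d = (0)·(-16) − (2)·(11) = -22
since m = R²·4 − (-22)²:  R² = (484 + -84) / 4 = 100
R = √100 = 10  ⇒  r_B = 10 − 8 = 2

rB=2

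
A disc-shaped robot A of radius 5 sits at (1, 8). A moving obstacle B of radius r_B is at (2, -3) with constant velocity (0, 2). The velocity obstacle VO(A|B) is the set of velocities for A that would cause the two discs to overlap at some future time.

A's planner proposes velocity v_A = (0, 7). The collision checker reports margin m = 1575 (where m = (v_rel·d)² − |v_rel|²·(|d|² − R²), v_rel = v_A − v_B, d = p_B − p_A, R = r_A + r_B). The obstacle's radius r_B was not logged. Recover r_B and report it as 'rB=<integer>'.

m = 1575
d = (1, -11);  v_rel = (0, 5),  |v_rel|² = 25
v_rel×d = (0)·(-11) − (5)·(1) = -5
since m = R²·25 − (-5)²:  R² = (25 + 1575) / 25 = 64
R = √64 = 8  ⇒  r_B = 8 − 5 = 3

rB=3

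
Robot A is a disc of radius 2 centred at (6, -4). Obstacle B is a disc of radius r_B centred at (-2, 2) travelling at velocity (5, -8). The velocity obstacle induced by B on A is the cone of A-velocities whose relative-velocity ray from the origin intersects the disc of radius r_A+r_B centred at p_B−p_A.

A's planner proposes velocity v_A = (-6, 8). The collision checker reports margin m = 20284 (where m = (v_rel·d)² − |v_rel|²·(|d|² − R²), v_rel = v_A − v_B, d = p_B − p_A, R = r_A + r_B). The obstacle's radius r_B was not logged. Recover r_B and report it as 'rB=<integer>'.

m = 20284
d = (-8, 6);  v_rel = (-11, 16),  |v_rel|² = 377
v_rel×d = (-11)·(6) − (16)·(-8) = 62
since m = R²·377 − 62²:  R² = (3844 + 20284) / 377 = 64
R = √64 = 8  ⇒  r_B = 8 − 2 = 6

rB=6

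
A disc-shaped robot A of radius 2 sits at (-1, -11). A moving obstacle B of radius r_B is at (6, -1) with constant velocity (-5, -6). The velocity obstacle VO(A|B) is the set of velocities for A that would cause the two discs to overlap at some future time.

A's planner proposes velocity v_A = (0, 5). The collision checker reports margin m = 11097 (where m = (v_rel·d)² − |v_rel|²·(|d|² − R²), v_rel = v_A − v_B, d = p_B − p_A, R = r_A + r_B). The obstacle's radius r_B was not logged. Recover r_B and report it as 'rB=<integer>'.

m = 11097
d = (7, 10);  v_rel = (5, 11),  |v_rel|² = 146
v_rel×d = (5)·(10) − (11)·(7) = -27
since m = R²·146 − (-27)²:  R² = (729 + 11097) / 146 = 81
R = √81 = 9  ⇒  r_B = 9 − 2 = 7

rB=7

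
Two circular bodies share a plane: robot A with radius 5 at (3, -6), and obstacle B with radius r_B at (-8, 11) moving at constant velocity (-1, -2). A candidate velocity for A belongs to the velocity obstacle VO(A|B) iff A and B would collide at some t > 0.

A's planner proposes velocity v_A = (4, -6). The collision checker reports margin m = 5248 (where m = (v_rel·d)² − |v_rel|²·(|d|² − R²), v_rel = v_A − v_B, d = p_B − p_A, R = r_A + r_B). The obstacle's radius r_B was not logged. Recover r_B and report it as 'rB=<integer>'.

m = 5248
d = (-11, 17);  v_rel = (5, -4),  |v_rel|² = 41
v_rel×d = (5)·(17) − (-4)·(-11) = 41
since m = R²·41 − 41²:  R² = (1681 + 5248) / 41 = 169
R = √169 = 13  ⇒  r_B = 13 − 5 = 8

rB=8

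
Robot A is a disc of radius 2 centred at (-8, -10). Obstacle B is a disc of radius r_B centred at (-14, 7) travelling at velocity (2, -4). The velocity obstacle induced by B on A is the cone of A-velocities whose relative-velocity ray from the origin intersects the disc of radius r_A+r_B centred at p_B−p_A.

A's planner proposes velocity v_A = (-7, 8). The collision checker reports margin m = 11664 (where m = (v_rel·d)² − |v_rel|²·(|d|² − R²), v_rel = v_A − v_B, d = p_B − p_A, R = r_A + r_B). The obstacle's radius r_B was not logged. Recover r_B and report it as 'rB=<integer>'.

m = 11664
d = (-6, 17);  v_rel = (-9, 12),  |v_rel|² = 225
v_rel×d = (-9)·(17) − (12)·(-6) = -81
since m = R²·225 − (-81)²:  R² = (6561 + 11664) / 225 = 81
R = √81 = 9  ⇒  r_B = 9 − 2 = 7

rB=7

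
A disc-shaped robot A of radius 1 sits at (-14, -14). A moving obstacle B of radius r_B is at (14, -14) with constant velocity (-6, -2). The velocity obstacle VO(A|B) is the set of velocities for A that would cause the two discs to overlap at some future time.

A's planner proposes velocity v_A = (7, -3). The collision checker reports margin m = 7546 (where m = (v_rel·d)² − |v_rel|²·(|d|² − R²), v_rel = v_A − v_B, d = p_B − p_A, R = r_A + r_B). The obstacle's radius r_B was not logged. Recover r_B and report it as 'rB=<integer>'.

m = 7546
d = (28, 0);  v_rel = (13, -1),  |v_rel|² = 170
v_rel×d = (13)·(0) − (-1)·(28) = 28
since m = R²·170 − 28²:  R² = (784 + 7546) / 170 = 49
R = √49 = 7  ⇒  r_B = 7 − 1 = 6

rB=6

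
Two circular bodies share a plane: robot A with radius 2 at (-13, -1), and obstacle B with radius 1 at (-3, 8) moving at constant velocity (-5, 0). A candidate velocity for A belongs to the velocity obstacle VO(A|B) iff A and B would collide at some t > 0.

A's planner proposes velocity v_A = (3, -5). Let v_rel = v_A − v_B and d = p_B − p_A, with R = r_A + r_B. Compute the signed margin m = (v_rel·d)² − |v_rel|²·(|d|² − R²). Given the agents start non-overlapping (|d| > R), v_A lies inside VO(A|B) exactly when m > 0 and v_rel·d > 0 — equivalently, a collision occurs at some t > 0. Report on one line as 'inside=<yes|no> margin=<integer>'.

d = (10, 9),  |d|² = 181;  R = 2+1 = 3,  c = 181−3² = 172
v_rel = (8, -5),  |v_rel|² = 89;  v_rel·d = (8)·(10) + (-5)·(9) = 35
89·t² − 70·t + 172 = 0  ⇒  m = 35² − 89·172 = -14083
m = -14083 < 0,  v_rel·d = 35 > 0  ⇒  outside

inside=no margin=-14083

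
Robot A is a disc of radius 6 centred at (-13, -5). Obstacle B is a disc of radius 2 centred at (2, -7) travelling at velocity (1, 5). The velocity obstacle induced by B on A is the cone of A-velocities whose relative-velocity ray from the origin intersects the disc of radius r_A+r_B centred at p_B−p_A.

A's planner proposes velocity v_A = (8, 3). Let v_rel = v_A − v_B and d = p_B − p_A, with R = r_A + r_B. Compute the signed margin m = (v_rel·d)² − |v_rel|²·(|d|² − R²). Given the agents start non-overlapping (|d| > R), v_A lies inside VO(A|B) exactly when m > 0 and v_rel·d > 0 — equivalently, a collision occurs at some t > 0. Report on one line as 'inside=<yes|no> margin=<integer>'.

d = (15, -2),  |d|² = 229;  R = 6+2 = 8,  c = 229−8² = 165
v_rel = (7, -2),  |v_rel|² = 53;  v_rel·d = (7)·(15) + (-2)·(-2) = 109
53·t² − 218·t + 165 = 0  ⇒  m = 109² − 53·165 = 3136
m = 3136 > 0,  v_rel·d = 109 > 0  ⇒  inside

inside=yes margin=3136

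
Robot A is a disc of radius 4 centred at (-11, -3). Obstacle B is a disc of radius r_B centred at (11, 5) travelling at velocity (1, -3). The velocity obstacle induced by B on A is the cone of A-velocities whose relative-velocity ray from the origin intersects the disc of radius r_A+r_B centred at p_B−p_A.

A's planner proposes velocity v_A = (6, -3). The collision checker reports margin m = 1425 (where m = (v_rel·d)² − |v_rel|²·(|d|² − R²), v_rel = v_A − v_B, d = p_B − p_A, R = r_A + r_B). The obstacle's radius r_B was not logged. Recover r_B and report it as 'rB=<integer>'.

m = 1425
d = (22, 8);  v_rel = (5, 0),  |v_rel|² = 25
v_rel×d = (5)·(8) − (0)·(22) = 40
since m = R²·25 − 40²:  R² = (1600 + 1425) / 25 = 121
R = √121 = 11  ⇒  r_B = 11 − 4 = 7

rB=7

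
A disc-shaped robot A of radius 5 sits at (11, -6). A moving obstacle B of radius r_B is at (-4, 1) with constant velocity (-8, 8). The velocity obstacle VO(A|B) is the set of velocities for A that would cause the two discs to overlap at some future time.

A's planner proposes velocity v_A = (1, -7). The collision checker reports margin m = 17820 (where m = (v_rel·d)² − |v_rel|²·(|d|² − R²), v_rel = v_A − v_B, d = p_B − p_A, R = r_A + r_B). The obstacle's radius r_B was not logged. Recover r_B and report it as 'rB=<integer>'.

m = 17820
d = (-15, 7);  v_rel = (9, -15),  |v_rel|² = 306
v_rel×d = (9)·(7) − (-15)·(-15) = -162
since m = R²·306 − (-162)²:  R² = (26244 + 17820) / 306 = 144
R = √144 = 12  ⇒  r_B = 12 − 5 = 7

rB=7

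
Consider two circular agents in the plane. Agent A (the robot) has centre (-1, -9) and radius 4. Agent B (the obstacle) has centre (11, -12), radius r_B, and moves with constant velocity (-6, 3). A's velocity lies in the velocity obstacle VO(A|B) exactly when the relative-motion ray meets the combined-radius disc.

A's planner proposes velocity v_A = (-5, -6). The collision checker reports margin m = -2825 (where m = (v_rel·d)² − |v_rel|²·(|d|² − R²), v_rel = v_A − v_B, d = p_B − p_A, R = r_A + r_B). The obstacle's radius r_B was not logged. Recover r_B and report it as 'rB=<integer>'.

m = -2825
d = (12, -3);  v_rel = (1, -9),  |v_rel|² = 82
v_rel×d = (1)·(-3) − (-9)·(12) = 105
since m = R²·82 − 105²:  R² = (11025 + -2825) / 82 = 100
R = √100 = 10  ⇒  r_B = 10 − 4 = 6

rB=6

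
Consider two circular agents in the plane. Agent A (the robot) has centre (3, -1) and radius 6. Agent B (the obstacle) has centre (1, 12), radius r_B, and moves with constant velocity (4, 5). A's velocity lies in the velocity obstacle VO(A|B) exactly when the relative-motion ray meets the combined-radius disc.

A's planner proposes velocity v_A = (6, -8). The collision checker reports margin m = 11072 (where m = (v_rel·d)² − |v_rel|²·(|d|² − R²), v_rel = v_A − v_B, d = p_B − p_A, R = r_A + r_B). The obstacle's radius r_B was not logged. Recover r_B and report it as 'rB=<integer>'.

m = 11072
d = (-2, 13);  v_rel = (2, -13),  |v_rel|² = 173
v_rel×d = (2)·(13) − (-13)·(-2) = 0
since m = R²·173 − 0²:  R² = (0 + 11072) / 173 = 64
R = √64 = 8  ⇒  r_B = 8 − 6 = 2

rB=2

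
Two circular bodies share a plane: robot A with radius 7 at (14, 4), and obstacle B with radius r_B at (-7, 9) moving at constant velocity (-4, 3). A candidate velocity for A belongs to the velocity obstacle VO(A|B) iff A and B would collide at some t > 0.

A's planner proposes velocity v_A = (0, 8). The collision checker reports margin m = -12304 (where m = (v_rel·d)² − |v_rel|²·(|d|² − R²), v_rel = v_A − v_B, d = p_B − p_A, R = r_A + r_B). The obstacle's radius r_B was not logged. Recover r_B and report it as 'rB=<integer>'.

m = -12304
d = (-21, 5);  v_rel = (4, 5),  |v_rel|² = 41
v_rel×d = (4)·(5) − (5)·(-21) = 125
since m = R²·41 − 125²:  R² = (15625 + -12304) / 41 = 81
R = √81 = 9  ⇒  r_B = 9 − 7 = 2

rB=2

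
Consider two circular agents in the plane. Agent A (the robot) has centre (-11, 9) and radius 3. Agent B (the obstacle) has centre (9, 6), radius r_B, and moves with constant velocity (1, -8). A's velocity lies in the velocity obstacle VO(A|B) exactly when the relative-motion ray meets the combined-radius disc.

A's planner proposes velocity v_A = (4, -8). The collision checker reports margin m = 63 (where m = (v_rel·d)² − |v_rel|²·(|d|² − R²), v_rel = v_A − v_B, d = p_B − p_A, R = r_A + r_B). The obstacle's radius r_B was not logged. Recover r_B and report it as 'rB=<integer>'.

m = 63
d = (20, -3);  v_rel = (3, 0),  |v_rel|² = 9
v_rel×d = (3)·(-3) − (0)·(20) = -9
since m = R²·9 − (-9)²:  R² = (81 + 63) / 9 = 16
R = √16 = 4  ⇒  r_B = 4 − 3 = 1

rB=1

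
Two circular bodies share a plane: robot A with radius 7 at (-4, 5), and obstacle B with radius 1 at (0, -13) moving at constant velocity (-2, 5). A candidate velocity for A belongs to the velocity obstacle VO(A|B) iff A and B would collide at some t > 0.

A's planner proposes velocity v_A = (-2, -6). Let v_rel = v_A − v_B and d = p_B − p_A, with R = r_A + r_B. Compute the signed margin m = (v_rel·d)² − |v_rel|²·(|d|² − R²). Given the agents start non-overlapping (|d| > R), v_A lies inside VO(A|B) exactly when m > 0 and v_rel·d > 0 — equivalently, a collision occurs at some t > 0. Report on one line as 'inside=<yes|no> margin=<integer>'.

d = (4, -18),  |d|² = 340;  R = 7+1 = 8,  c = 340−8² = 276
v_rel = (0, -11),  |v_rel|² = 121;  v_rel·d = (0)·(4) + (-11)·(-18) = 198
121·t² − 396·t + 276 = 0  ⇒  m = 198² − 121·276 = 5808
m = 5808 > 0,  v_rel·d = 198 > 0  ⇒  inside

inside=yes margin=5808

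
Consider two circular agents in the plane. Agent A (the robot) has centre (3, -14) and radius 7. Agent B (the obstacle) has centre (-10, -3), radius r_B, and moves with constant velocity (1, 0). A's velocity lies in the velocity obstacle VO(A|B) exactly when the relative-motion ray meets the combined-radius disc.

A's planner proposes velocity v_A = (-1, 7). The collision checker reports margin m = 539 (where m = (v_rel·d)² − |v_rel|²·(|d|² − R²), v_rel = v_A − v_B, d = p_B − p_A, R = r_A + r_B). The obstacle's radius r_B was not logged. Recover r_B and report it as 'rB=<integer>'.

m = 539
d = (-13, 11);  v_rel = (-2, 7),  |v_rel|² = 53
v_rel×d = (-2)·(11) − (7)·(-13) = 69
since m = R²·53 − 69²:  R² = (4761 + 539) / 53 = 100
R = √100 = 10  ⇒  r_B = 10 − 7 = 3

rB=3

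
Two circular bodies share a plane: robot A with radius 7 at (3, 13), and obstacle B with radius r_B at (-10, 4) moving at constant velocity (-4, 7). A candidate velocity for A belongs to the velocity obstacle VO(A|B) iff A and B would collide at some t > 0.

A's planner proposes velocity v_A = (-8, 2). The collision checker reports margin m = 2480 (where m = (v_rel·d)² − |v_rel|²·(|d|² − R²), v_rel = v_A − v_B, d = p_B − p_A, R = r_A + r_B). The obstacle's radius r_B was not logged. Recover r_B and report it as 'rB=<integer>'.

m = 2480
d = (-13, -9);  v_rel = (-4, -5),  |v_rel|² = 41
v_rel×d = (-4)·(-9) − (-5)·(-13) = -29
since m = R²·41 − (-29)²:  R² = (841 + 2480) / 41 = 81
R = √81 = 9  ⇒  r_B = 9 − 7 = 2

rB=2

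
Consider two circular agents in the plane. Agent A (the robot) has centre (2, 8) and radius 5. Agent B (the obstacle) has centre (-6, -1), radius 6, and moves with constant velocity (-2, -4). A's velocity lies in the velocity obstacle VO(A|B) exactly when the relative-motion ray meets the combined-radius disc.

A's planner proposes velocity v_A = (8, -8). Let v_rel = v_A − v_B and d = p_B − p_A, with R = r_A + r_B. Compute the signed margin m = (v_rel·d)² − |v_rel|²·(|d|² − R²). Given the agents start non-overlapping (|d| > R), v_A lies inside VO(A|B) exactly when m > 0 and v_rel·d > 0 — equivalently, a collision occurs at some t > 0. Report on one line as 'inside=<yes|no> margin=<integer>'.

d = (-8, -9),  |d|² = 145;  R = 5+6 = 11,  c = 145−11² = 24
v_rel = (10, -4),  |v_rel|² = 116;  v_rel·d = (10)·(-8) + (-4)·(-9) = -44
116·t² + 88·t + 24 = 0  ⇒  m = (-44)² − 116·24 = -848
m = -848 < 0,  v_rel·d = -44 < 0  ⇒  outside

inside=no margin=-848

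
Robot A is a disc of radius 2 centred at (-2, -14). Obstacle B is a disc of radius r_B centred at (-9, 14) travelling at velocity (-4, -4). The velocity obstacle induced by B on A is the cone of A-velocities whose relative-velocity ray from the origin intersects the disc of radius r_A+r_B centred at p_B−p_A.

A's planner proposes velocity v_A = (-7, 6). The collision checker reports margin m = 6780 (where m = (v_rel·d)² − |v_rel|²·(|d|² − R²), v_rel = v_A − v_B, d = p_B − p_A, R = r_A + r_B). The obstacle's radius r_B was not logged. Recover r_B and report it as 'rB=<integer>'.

m = 6780
d = (-7, 28);  v_rel = (-3, 10),  |v_rel|² = 109
v_rel×d = (-3)·(28) − (10)·(-7) = -14
since m = R²·109 − (-14)²:  R² = (196 + 6780) / 109 = 64
R = √64 = 8  ⇒  r_B = 8 − 2 = 6

rB=6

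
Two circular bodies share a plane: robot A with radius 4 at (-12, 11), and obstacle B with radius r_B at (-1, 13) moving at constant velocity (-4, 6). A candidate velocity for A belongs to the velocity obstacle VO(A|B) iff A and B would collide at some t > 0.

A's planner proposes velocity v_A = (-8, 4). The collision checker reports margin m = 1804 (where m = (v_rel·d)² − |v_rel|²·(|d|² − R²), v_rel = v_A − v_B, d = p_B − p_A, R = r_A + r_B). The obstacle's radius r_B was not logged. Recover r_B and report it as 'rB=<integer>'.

m = 1804
d = (11, 2);  v_rel = (-4, -2),  |v_rel|² = 20
v_rel×d = (-4)·(2) − (-2)·(11) = 14
since m = R²·20 − 14²:  R² = (196 + 1804) / 20 = 100
R = √100 = 10  ⇒  r_B = 10 − 4 = 6

rB=6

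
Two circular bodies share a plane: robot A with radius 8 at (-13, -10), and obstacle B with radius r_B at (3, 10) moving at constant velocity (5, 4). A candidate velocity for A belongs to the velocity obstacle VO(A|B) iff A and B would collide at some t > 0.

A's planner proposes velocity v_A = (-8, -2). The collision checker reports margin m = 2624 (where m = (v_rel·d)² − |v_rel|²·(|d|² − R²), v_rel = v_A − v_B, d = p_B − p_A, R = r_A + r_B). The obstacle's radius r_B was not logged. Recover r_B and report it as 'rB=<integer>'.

m = 2624
d = (16, 20);  v_rel = (-13, -6),  |v_rel|² = 205
v_rel×d = (-13)·(20) − (-6)·(16) = -164
since m = R²·205 − (-164)²:  R² = (26896 + 2624) / 205 = 144
R = √144 = 12  ⇒  r_B = 12 − 8 = 4

rB=4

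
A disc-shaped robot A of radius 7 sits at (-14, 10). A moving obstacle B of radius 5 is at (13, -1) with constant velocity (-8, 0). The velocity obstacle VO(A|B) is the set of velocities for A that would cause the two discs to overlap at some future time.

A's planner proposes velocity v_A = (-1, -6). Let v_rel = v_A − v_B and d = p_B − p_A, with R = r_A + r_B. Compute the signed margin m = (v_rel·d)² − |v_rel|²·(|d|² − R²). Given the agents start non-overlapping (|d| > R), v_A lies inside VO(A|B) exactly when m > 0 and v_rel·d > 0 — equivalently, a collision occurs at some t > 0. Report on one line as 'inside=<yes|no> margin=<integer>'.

d = (27, -11),  |d|² = 850;  R = 7+5 = 12,  c = 850−12² = 706
v_rel = (7, -6),  |v_rel|² = 85;  v_rel·d = (7)·(27) + (-6)·(-11) = 255
85·t² − 510·t + 706 = 0  ⇒  m = 255² − 85·706 = 5015
m = 5015 > 0,  v_rel·d = 255 > 0  ⇒  inside

inside=yes margin=5015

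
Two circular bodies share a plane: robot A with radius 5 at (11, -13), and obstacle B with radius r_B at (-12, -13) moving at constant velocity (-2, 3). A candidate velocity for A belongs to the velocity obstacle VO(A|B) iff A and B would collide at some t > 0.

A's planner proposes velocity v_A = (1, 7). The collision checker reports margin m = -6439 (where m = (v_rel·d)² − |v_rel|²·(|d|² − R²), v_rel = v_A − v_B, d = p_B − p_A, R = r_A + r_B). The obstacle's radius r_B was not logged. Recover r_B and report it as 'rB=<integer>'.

m = -6439
d = (-23, 0);  v_rel = (3, 4),  |v_rel|² = 25
v_rel×d = (3)·(0) − (4)·(-23) = 92
since m = R²·25 − 92²:  R² = (8464 + -6439) / 25 = 81
R = √81 = 9  ⇒  r_B = 9 − 5 = 4

rB=4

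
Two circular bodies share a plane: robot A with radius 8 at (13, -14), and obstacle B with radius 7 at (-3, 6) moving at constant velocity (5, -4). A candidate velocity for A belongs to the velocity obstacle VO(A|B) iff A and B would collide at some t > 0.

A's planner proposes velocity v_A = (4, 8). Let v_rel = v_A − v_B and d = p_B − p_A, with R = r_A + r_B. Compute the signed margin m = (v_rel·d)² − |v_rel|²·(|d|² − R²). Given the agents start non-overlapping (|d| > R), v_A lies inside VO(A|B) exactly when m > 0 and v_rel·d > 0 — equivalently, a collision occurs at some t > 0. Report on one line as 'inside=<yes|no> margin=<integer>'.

d = (-16, 20),  |d|² = 656;  R = 8+7 = 15,  c = 656−15² = 431
v_rel = (-1, 12),  |v_rel|² = 145;  v_rel·d = (-1)·(-16) + (12)·(20) = 256
145·t² − 512·t + 431 = 0  ⇒  m = 256² − 145·431 = 3041
m = 3041 > 0,  v_rel·d = 256 > 0  ⇒  inside

inside=yes margin=3041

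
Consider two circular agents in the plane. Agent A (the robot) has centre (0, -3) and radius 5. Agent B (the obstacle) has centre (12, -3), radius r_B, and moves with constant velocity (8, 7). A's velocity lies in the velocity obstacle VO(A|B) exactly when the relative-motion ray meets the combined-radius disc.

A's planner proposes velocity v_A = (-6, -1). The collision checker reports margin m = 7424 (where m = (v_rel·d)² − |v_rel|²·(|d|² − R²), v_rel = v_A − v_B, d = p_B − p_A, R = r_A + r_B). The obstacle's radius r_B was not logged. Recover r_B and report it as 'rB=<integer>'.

m = 7424
d = (12, 0);  v_rel = (-14, -8),  |v_rel|² = 260
v_rel×d = (-14)·(0) − (-8)·(12) = 96
since m = R²·260 − 96²:  R² = (9216 + 7424) / 260 = 64
R = √64 = 8  ⇒  r_B = 8 − 5 = 3

rB=3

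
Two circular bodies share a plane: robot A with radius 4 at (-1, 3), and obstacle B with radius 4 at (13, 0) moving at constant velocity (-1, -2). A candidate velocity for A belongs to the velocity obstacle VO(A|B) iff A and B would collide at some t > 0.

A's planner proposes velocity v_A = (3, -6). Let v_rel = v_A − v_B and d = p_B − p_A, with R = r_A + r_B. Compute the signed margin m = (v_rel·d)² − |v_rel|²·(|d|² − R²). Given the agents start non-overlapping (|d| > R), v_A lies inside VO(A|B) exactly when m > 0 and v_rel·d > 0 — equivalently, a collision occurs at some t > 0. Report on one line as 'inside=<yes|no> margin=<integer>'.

d = (14, -3),  |d|² = 205;  R = 4+4 = 8,  c = 205−8² = 141
v_rel = (4, -4),  |v_rel|² = 32;  v_rel·d = (4)·(14) + (-4)·(-3) = 68
32·t² − 136·t + 141 = 0  ⇒  m = 68² − 32·141 = 112
m = 112 > 0,  v_rel·d = 68 > 0  ⇒  inside

inside=yes margin=112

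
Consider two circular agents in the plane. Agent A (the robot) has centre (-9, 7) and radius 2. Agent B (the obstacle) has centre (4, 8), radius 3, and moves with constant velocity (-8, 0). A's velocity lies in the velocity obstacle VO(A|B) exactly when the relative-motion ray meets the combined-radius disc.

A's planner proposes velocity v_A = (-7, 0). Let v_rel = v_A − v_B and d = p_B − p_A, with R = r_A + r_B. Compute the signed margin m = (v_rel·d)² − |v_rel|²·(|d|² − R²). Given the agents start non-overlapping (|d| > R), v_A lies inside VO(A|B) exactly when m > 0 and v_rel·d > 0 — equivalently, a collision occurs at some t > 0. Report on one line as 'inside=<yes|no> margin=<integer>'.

d = (13, 1),  |d|² = 170;  R = 2+3 = 5,  c = 170−5² = 145
v_rel = (1, 0),  |v_rel|² = 1;  v_rel·d = (1)·(13) + (0)·(1) = 13
1·t² − 26·t + 145 = 0  ⇒  m = 13² − 1·145 = 24
m = 24 > 0,  v_rel·d = 13 > 0  ⇒  inside

inside=yes margin=24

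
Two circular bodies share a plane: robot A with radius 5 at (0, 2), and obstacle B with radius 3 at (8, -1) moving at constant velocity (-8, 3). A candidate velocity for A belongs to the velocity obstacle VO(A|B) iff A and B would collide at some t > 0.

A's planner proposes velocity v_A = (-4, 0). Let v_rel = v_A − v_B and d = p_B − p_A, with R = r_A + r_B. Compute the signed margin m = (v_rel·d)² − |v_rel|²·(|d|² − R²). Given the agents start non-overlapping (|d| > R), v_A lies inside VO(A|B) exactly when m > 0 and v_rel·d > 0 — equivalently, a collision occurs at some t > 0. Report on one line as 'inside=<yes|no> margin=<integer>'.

d = (8, -3),  |d|² = 73;  R = 5+3 = 8,  c = 73−8² = 9
v_rel = (4, -3),  |v_rel|² = 25;  v_rel·d = (4)·(8) + (-3)·(-3) = 41
25·t² − 82·t + 9 = 0  ⇒  m = 41² − 25·9 = 1456
m = 1456 > 0,  v_rel·d = 41 > 0  ⇒  inside

inside=yes margin=1456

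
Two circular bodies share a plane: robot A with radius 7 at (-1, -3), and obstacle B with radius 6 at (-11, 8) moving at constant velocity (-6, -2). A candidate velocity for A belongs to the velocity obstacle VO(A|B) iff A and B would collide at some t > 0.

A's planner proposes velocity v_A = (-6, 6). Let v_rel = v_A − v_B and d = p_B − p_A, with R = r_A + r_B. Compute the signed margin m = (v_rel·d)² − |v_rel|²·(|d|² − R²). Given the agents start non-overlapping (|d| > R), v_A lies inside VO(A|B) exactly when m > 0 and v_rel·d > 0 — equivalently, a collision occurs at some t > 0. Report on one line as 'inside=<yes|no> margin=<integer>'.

d = (-10, 11),  |d|² = 221;  R = 7+6 = 13,  c = 221−13² = 52
v_rel = (0, 8),  |v_rel|² = 64;  v_rel·d = (0)·(-10) + (8)·(11) = 88
64·t² − 176·t + 52 = 0  ⇒  m = 88² − 64·52 = 4416
m = 4416 > 0,  v_rel·d = 88 > 0  ⇒  inside

inside=yes margin=4416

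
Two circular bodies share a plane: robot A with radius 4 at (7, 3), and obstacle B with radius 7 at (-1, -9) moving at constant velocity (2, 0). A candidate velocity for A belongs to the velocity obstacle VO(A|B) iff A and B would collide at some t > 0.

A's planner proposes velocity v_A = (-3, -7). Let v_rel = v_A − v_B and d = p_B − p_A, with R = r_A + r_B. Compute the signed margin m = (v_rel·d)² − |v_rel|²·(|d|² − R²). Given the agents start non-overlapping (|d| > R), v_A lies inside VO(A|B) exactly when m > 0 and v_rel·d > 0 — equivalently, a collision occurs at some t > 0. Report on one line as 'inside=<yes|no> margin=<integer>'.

d = (-8, -12),  |d|² = 208;  R = 4+7 = 11,  c = 208−11² = 87
v_rel = (-5, -7),  |v_rel|² = 74;  v_rel·d = (-5)·(-8) + (-7)·(-12) = 124
74·t² − 248·t + 87 = 0  ⇒  m = 124² − 74·87 = 8938
m = 8938 > 0,  v_rel·d = 124 > 0  ⇒  inside

inside=yes margin=8938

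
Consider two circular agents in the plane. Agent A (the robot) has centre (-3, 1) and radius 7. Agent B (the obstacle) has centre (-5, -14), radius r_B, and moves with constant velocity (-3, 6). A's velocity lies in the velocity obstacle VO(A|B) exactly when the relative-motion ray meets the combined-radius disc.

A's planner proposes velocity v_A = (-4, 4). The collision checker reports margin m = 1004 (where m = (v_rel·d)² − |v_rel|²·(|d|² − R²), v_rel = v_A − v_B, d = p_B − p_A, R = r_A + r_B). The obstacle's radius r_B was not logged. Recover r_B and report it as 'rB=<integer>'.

m = 1004
d = (-2, -15);  v_rel = (-1, -2),  |v_rel|² = 5
v_rel×d = (-1)·(-15) − (-2)·(-2) = 11
since m = R²·5 − 11²:  R² = (121 + 1004) / 5 = 225
R = √225 = 15  ⇒  r_B = 15 − 7 = 8

rB=8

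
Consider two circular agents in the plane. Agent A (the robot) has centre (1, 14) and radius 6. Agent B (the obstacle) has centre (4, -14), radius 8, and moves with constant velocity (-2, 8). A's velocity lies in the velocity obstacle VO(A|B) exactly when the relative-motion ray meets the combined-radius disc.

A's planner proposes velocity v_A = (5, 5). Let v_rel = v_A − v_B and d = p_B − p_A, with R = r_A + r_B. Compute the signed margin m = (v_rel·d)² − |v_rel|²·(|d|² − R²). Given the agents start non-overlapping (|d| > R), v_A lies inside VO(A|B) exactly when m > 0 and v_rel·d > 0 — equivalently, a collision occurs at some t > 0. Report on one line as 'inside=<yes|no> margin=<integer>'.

d = (3, -28),  |d|² = 793;  R = 6+8 = 14,  c = 793−14² = 597
v_rel = (7, -3),  |v_rel|² = 58;  v_rel·d = (7)·(3) + (-3)·(-28) = 105
58·t² − 210·t + 597 = 0  ⇒  m = 105² − 58·597 = -23601
m = -23601 < 0,  v_rel·d = 105 > 0  ⇒  outside

inside=no margin=-23601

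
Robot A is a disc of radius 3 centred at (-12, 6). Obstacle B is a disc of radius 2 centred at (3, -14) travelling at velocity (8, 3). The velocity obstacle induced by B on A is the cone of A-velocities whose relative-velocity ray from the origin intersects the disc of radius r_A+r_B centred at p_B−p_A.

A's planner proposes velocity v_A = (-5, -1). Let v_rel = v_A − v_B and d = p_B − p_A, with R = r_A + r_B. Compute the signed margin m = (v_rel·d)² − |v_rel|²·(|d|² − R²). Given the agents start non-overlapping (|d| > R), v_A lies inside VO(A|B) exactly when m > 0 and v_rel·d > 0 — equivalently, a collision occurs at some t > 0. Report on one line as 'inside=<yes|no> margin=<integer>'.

d = (15, -20),  |d|² = 625;  R = 3+2 = 5,  c = 625−5² = 600
v_rel = (-13, -4),  |v_rel|² = 185;  v_rel·d = (-13)·(15) + (-4)·(-20) = -115
185·t² + 230·t + 600 = 0  ⇒  m = (-115)² − 185·600 = -97775
m = -97775 < 0,  v_rel·d = -115 < 0  ⇒  outside

inside=no margin=-97775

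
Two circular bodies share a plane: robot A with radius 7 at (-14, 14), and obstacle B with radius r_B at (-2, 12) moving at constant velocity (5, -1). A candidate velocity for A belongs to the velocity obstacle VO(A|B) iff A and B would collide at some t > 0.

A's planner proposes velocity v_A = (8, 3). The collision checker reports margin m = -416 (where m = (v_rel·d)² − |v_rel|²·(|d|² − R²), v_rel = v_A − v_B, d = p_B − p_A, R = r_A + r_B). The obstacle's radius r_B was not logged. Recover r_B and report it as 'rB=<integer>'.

m = -416
d = (12, -2);  v_rel = (3, 4),  |v_rel|² = 25
v_rel×d = (3)·(-2) − (4)·(12) = -54
since m = R²·25 − (-54)²:  R² = (2916 + -416) / 25 = 100
R = √100 = 10  ⇒  r_B = 10 − 7 = 3

rB=3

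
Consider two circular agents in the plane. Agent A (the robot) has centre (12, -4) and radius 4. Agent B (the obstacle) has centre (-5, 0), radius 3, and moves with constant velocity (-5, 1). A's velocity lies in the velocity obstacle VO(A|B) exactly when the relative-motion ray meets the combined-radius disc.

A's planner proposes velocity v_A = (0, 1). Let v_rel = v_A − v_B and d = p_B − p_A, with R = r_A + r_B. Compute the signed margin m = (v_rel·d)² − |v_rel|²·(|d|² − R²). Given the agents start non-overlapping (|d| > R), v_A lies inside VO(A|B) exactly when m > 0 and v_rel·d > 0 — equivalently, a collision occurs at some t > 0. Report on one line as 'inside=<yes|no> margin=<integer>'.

d = (-17, 4),  |d|² = 305;  R = 4+3 = 7,  c = 305−7² = 256
v_rel = (5, 0),  |v_rel|² = 25;  v_rel·d = (5)·(-17) + (0)·(4) = -85
25·t² + 170·t + 256 = 0  ⇒  m = (-85)² − 25·256 = 825
m = 825 > 0,  v_rel·d = -85 < 0  ⇒  outside

inside=no margin=825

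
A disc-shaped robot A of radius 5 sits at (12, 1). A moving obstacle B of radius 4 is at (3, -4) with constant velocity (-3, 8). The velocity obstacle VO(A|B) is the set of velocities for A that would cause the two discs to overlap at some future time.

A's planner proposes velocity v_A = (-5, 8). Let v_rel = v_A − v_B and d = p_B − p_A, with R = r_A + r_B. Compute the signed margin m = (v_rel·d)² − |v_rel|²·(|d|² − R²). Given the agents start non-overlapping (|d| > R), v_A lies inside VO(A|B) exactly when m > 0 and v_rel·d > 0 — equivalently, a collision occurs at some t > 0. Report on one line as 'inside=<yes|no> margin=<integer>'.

d = (-9, -5),  |d|² = 106;  R = 5+4 = 9,  c = 106−9² = 25
v_rel = (-2, 0),  |v_rel|² = 4;  v_rel·d = (-2)·(-9) + (0)·(-5) = 18
4·t² − 36·t + 25 = 0  ⇒  m = 18² − 4·25 = 224
m = 224 > 0,  v_rel·d = 18 > 0  ⇒  inside

inside=yes margin=224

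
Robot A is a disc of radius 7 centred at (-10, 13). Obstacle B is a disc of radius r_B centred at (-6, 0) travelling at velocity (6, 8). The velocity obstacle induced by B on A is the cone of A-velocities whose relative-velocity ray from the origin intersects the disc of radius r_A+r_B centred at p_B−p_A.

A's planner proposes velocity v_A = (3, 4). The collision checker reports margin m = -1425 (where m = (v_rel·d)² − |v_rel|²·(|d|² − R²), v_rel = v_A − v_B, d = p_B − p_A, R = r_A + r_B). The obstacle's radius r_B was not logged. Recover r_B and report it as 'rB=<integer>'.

m = -1425
d = (4, -13);  v_rel = (-3, -4),  |v_rel|² = 25
v_rel×d = (-3)·(-13) − (-4)·(4) = 55
since m = R²·25 − 55²:  R² = (3025 + -1425) / 25 = 64
R = √64 = 8  ⇒  r_B = 8 − 7 = 1

rB=1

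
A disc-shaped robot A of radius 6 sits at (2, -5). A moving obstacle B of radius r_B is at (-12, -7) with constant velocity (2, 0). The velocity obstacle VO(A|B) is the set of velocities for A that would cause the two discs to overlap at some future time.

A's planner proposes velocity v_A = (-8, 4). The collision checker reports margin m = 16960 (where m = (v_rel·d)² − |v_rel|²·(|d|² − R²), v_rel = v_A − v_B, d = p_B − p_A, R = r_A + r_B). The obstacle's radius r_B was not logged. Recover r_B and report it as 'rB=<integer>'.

m = 16960
d = (-14, -2);  v_rel = (-10, 4),  |v_rel|² = 116
v_rel×d = (-10)·(-2) − (4)·(-14) = 76
since m = R²·116 − 76²:  R² = (5776 + 16960) / 116 = 196
R = √196 = 14  ⇒  r_B = 14 − 6 = 8

rB=8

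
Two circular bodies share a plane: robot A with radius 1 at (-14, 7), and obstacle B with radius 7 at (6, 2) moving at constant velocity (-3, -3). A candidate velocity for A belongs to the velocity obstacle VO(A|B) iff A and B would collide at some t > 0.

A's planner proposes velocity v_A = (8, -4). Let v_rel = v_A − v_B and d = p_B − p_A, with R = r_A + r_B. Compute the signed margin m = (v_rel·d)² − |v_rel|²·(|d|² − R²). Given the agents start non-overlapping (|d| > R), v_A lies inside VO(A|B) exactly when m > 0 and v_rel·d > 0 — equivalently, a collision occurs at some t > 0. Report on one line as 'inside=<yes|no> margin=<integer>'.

d = (20, -5),  |d|² = 425;  R = 1+7 = 8,  c = 425−8² = 361
v_rel = (11, -1),  |v_rel|² = 122;  v_rel·d = (11)·(20) + (-1)·(-5) = 225
122·t² − 450·t + 361 = 0  ⇒  m = 225² − 122·361 = 6583
m = 6583 > 0,  v_rel·d = 225 > 0  ⇒  inside

inside=yes margin=6583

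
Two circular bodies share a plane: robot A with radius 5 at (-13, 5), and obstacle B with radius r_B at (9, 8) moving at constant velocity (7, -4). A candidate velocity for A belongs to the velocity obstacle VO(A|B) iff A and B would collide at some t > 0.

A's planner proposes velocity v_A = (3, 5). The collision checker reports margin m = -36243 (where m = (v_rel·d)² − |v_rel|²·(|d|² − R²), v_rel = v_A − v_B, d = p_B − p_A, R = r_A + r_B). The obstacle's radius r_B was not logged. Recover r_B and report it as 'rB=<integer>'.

m = -36243
d = (22, 3);  v_rel = (-4, 9),  |v_rel|² = 97
v_rel×d = (-4)·(3) − (9)·(22) = -210
since m = R²·97 − (-210)²:  R² = (44100 + -36243) / 97 = 81
R = √81 = 9  ⇒  r_B = 9 − 5 = 4

rB=4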